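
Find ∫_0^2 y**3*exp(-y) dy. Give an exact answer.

6 - 38*exp(-2)

Integrate by parts 3 times (u = y^3, dv = exp(-y) dy).
An antiderivative is F(y) = (-y**3 - 3*y**2 - 6*y - 6)*exp(-y).
Then F(2) - F(0) = (-38*exp(-2)) - (-6) = 6 - 38*exp(-2).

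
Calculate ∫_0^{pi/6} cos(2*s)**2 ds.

Use the identity cos^2(2*s) = (1 + cos(4*s))/2.
An antiderivative is F(s) = s/2 + sin(4*s)/8.
Then F(pi/6) - F(0) = (sqrt(3)/16 + pi/12) - (0) = sqrt(3)/16 + pi/12.

sqrt(3)/16 + pi/12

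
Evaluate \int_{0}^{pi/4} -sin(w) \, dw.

An antiderivative is F(w) = cos(w).
Then F(pi/4) - F(0) = (sqrt(2)/2) - (1) = -1 + sqrt(2)/2.

-1 + sqrt(2)/2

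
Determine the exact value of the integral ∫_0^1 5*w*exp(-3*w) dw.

5/9 - 20*exp(-3)/9

Integrate by parts once (u = w, dv = 5*exp(-3*w) dw).
An antiderivative is F(w) = (-15*w - 5)*exp(-3*w)/9.
Then F(1) - F(0) = (-20*exp(-3)/9) - (-5/9) = 5/9 - 20*exp(-3)/9.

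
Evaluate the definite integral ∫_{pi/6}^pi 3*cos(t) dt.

An antiderivative is F(t) = 3*sin(t).
Then F(pi) - F(pi/6) = (0) - (3/2) = -3/2.

-3/2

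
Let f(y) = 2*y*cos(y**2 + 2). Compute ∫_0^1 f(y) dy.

-sin(2) + sin(3)

Let u = y**2 + 2, so du = 2*y dy. When y = 0, u = 2; when y = 1, u = 3.
The integral becomes ∫ cos(u) du from 2 to 3, with antiderivative sin(u).
Back in y: F(y) = sin(y**2 + 2).
Then F(1) - F(0) = (sin(3)) - (sin(2)) = -sin(2) + sin(3).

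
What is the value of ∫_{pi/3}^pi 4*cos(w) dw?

-2*sqrt(3)

An antiderivative is F(w) = 4*sin(w).
Then F(pi) - F(pi/3) = (0) - (2*sqrt(3)) = -2*sqrt(3).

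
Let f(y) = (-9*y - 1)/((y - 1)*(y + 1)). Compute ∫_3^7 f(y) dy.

Factor the denominator: y**2 - 1 = (y + 1)(y - 1).
Partial fractions: (-9*y - 1)/((y - 1)*(y + 1)) = -4/(y + 1) - 5/(y - 1).
An antiderivative is F(y) = -5*log(y - 1) - 4*log(y + 1).
Then F(7) - F(3) = (-17*log(2) - 5*log(3)) - (-13*log(2)) = -5*log(3) - 4*log(2).

-5*log(3) - 4*log(2)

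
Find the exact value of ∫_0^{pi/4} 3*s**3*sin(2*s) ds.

-9/8 + 9*pi**2/64

Integrate by parts 3 times (u = s^3, dv = 3*sin(2*s) ds).
An antiderivative is F(s) = -3*s**3*cos(2*s)/2 + 9*s**2*sin(2*s)/4 + 9*s*cos(2*s)/4 - 9*sin(2*s)/8.
Then F(pi/4) - F(0) = (-9/8 + 9*pi**2/64) - (0) = -9/8 + 9*pi**2/64.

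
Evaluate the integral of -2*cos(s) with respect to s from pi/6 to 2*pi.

An antiderivative is F(s) = -2*sin(s).
Then F(2*pi) - F(pi/6) = (0) - (-1) = 1.

1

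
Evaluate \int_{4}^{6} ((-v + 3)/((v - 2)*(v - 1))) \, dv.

log(18/25)

Factor the denominator: v**2 - 3*v + 2 = (v - 1)(v - 2).
Partial fractions: (-v + 3)/((v - 2)*(v - 1)) = -2/(v - 1) + 1/(v - 2).
An antiderivative is F(v) = log(v - 2) - 2*log(v - 1).
Then F(6) - F(4) = (log(4/25)) - (log(2/9)) = log(18/25).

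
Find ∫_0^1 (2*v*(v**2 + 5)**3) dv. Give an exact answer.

Let u = v**2 + 5, so du = 2*v dv. When v = 0, u = 5; when v = 1, u = 6.
The integral becomes ∫ u**3 du from 5 to 6, with antiderivative u**4/4.
Back in v: F(v) = (v**2 + 5)**4/4.
Then F(1) - F(0) = (324) - (625/4) = 671/4.

671/4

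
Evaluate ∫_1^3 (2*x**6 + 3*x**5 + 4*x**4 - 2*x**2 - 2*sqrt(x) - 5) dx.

By the power rule, an antiderivative is F(x) = 2*x**7/7 + x**6/2 + 4*x**5/5 - 4*x**(3/2)/3 - 2*x**3/3 - 5*x.
Then F(3) - F(1) = (80553/70 - 4*sqrt(3)) - (-379/70) = 40466/35 - 4*sqrt(3).

40466/35 - 4*sqrt(3)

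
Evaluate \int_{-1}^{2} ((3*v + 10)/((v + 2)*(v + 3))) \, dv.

-log(5) + 9*log(2)

Factor the denominator: v**2 + 5*v + 6 = (v + 3)(v + 2).
Partial fractions: (3*v + 10)/((v + 2)*(v + 3)) = -1/(v + 3) + 4/(v + 2).
An antiderivative is F(v) = 4*log(v + 2) - log(v + 3).
Then F(2) - F(-1) = (-log(5) + 8*log(2)) - (-log(2)) = -log(5) + 9*log(2).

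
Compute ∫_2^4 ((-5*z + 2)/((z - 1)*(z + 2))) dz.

Factor the denominator: z**2 + z - 2 = (z + 2)(z - 1).
Partial fractions: (-5*z + 2)/((z - 1)*(z + 2)) = -4/(z + 2) - 1/(z - 1).
An antiderivative is F(z) = -log(z - 1) - 4*log(z + 2).
Then F(4) - F(2) = (-5*log(3) - 4*log(2)) - (-8*log(2)) = -5*log(3) + 4*log(2).

-5*log(3) + 4*log(2)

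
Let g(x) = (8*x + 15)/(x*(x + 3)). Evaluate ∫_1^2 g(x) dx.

-log(2) + 3*log(5)

Factor the denominator: x**2 + 3*x = (x + 3)x.
Partial fractions: (8*x + 15)/(x*(x + 3)) = 3/(x + 3) + 5/x.
An antiderivative is F(x) = 5*log(x) + 3*log(x + 3).
Then F(2) - F(1) = (5*log(2) + 3*log(5)) - (log(64)) = -log(2) + 3*log(5).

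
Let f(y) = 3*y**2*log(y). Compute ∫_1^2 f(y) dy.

Integrate by parts once (u = ln y, dv = 3*y**2 dy).
An antiderivative is F(y) = y**3*(3*log(y) - 1)/3.
Then F(2) - F(1) = (-8/3 + 8*log(2)) - (-1/3) = -7/3 + 8*log(2).

-7/3 + 8*log(2)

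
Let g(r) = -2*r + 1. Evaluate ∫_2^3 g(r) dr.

By the power rule, an antiderivative is F(r) = -r**2 + r.
Then F(3) - F(2) = (-6) - (-2) = -4.

-4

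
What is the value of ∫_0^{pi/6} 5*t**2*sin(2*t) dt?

Integrate by parts twice (u = t^2, dv = 5*sin(2*t) dt).
An antiderivative is F(t) = -5*t**2*cos(2*t)/2 + 5*t*sin(2*t)/2 + 5*cos(2*t)/4.
Then F(pi/6) - F(0) = (-5*pi**2/144 + 5/8 + 5*sqrt(3)*pi/24) - (5/4) = -5/8 - 5*pi**2/144 + 5*sqrt(3)*pi/24.

-5/8 - 5*pi**2/144 + 5*sqrt(3)*pi/24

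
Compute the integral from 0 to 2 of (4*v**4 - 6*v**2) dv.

48/5

By the power rule, an antiderivative is F(v) = 4*v**5/5 - 2*v**3.
Then F(2) - F(0) = (48/5) - (0) = 48/5.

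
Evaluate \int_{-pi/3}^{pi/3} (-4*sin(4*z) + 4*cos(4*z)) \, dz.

An antiderivative is F(z) = sin(4*z) + cos(4*z).
Then F(pi/3) - F(-pi/3) = (-sqrt(3)/2 - 1/2) - (-1/2 + sqrt(3)/2) = -sqrt(3).

-sqrt(3)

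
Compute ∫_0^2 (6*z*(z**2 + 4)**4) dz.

Let u = z**2 + 4, so du = 2*z dz. When z = 0, u = 4; when z = 2, u = 8.
The integral becomes 3·∫ u**4 du from 4 to 8, with antiderivative 3*u**5/5.
Back in z: F(z) = 3*(z**2 + 4)**5/5.
Then F(2) - F(0) = (98304/5) - (3072/5) = 95232/5.

95232/5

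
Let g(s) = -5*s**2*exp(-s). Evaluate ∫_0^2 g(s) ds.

Integrate by parts twice (u = s^2, dv = -5*exp(-s) ds).
An antiderivative is F(s) = (5*s**2 + 10*s + 10)*exp(-s).
Then F(2) - F(0) = (50*exp(-2)) - (10) = -10 + 50*exp(-2).

-10 + 50*exp(-2)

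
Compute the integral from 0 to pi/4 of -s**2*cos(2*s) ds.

1/4 - pi**2/32

Integrate by parts twice (u = s^2, dv = -cos(2*s) ds).
An antiderivative is F(s) = -s**2*sin(2*s)/2 - s*cos(2*s)/2 + sin(2*s)/4.
Then F(pi/4) - F(0) = (1/4 - pi**2/32) - (0) = 1/4 - pi**2/32.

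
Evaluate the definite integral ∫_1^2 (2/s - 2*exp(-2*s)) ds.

An antiderivative is F(s) = 2*log(s) + exp(-2*s).
Then F(2) - F(1) = (exp(-4) + 2*log(2)) - (exp(-2)) = -exp(-2) + exp(-4) + 2*log(2).

-exp(-2) + exp(-4) + 2*log(2)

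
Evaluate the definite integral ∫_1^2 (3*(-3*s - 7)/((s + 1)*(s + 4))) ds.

-9*log(3) - log(2) + 5*log(5)

Factor the denominator: s**2 + 5*s + 4 = (s + 4)(s + 1).
Partial fractions: 3*(-3*s - 7)/((s + 1)*(s + 4)) = -5/(s + 4) - 4/(s + 1).
An antiderivative is F(s) = -4*log(s + 1) - 5*log(s + 4).
Then F(2) - F(1) = (-9*log(3) - 5*log(2)) - (-5*log(5) - 4*log(2)) = -9*log(3) - log(2) + 5*log(5).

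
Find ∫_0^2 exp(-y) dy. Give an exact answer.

An antiderivative is F(y) = -exp(-y).
Then F(2) - F(0) = (-exp(-2)) - (-1) = 1 - exp(-2).

1 - exp(-2)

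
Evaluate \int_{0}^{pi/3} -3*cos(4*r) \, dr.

An antiderivative is F(r) = -3*sin(4*r)/4.
Then F(pi/3) - F(0) = (3*sqrt(3)/8) - (0) = 3*sqrt(3)/8.

3*sqrt(3)/8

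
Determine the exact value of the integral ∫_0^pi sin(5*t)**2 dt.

Use the identity sin^2(5*t) = (1 - cos(10*t))/2.
An antiderivative is F(t) = t/2 - sin(10*t)/20.
Then F(pi) - F(0) = (pi/2) - (0) = pi/2.

pi/2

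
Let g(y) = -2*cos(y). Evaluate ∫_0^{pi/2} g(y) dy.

-2

An antiderivative is F(y) = -2*sin(y).
Then F(pi/2) - F(0) = (-2) - (0) = -2.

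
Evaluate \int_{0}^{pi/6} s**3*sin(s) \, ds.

Integrate by parts 3 times (u = s^3, dv = sin(s) ds).
An antiderivative is F(s) = -s**3*cos(s) + 3*s**2*sin(s) + 6*s*cos(s) - 6*sin(s).
Then F(pi/6) - F(0) = (-3 - sqrt(3)*pi**3/432 + pi**2/24 + sqrt(3)*pi/2) - (0) = -3 - sqrt(3)*pi**3/432 + pi**2/24 + sqrt(3)*pi/2.

-3 - sqrt(3)*pi**3/432 + pi**2/24 + sqrt(3)*pi/2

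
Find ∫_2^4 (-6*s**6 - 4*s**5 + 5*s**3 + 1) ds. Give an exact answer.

-114238/7

By the power rule, an antiderivative is F(s) = -6*s**7/7 - 2*s**6/3 + 5*s**4/4 + s.
Then F(4) - F(2) = (-345452/21) - (-2738/21) = -114238/7.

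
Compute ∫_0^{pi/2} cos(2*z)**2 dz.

pi/4

Use the identity cos^2(2*z) = (1 + cos(4*z))/2.
An antiderivative is F(z) = z/2 + sin(4*z)/8.
Then F(pi/2) - F(0) = (pi/4) - (0) = pi/4.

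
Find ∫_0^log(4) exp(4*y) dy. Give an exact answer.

Let u = exp(y), so du = exp(y) dy. When y = 0, u = 1; when y = log(4), u = 4.
The integral becomes ∫ u**3 du from 1 to 4, with antiderivative u**4/4.
Back in y: F(y) = exp(4*y)/4.
Then F(log(4)) - F(0) = (64) - (1/4) = 255/4.

255/4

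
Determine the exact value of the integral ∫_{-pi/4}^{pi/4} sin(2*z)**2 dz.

pi/4

Use the identity sin^2(2*z) = (1 - cos(4*z))/2.
An antiderivative is F(z) = z/2 - sin(4*z)/8.
Then F(pi/4) - F(-pi/4) = (pi/8) - (-pi/8) = pi/4.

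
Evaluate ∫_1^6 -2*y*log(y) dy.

Integrate by parts once (u = ln y, dv = -2*y dy).
An antiderivative is F(y) = -y**2*(2*log(y) - 1)/2.
Then F(6) - F(1) = (-36*log(3) - 36*log(2) + 18) - (1/2) = -36*log(3) - 36*log(2) + 35/2.

-36*log(3) - 36*log(2) + 35/2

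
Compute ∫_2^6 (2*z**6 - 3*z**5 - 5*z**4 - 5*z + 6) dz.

By the power rule, an antiderivative is F(z) = 2*z**7/7 - z**6/2 - z**5 - 5*z**2/2 + 6*z.
Then F(6) - F(2) = (341766/7) - (-178/7) = 341944/7.

341944/7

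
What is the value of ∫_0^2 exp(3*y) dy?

An antiderivative is F(y) = exp(3*y)/3.
Then F(2) - F(0) = (exp(6)/3) - (1/3) = -1/3 + exp(6)/3.

-1/3 + exp(6)/3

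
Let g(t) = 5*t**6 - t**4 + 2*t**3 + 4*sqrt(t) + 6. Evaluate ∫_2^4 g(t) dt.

By the power rule, an antiderivative is F(t) = 5*t**7/7 - t**5/5 + t**4/2 + 8*t**(3/2)/3 + 6*t.
Then F(4) - F(2) = (1225496/105) - (16*sqrt(2)/3 + 3676/35) = 1214468/105 - 16*sqrt(2)/3.

1214468/105 - 16*sqrt(2)/3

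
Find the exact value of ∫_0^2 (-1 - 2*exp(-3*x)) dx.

An antiderivative is F(x) = -x + 2*exp(-3*x)/3.
Then F(2) - F(0) = (-2 + 2*exp(-6)/3) - (2/3) = -8/3 + 2*exp(-6)/3.

-8/3 + 2*exp(-6)/3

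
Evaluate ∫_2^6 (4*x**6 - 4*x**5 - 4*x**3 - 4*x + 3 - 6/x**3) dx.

892474/7

By the power rule, an antiderivative is F(x) = 4*x**7/7 - 2*x**6/3 - x**4 - 2*x**2 + 3*x + 3/x**2.
Then F(6) - F(2) = (10710799/84) - (1111/84) = 892474/7.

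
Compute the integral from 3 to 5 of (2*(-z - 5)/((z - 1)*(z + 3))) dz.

Factor the denominator: z**2 + 2*z - 3 = (z + 3)(z - 1).
Partial fractions: 2*(-z - 5)/((z - 1)*(z + 3)) = 1/(z + 3) - 3/(z - 1).
An antiderivative is F(z) = -3*log(z - 1) + log(z + 3).
Then F(5) - F(3) = (-log(8)) - (log(3/4)) = -log(6).

-log(6)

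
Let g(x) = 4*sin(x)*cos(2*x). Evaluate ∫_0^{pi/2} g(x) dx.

Use the identity sin(x)cos(2*x) = [sin(3*x) + sin(-x)]/2.
An antiderivative is F(x) = 2*cos(x) - 2*cos(3*x)/3.
Then F(pi/2) - F(0) = (0) - (4/3) = -4/3.

-4/3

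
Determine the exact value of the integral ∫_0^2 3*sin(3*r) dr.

Let u = 3*r, so du = 3 dr. When r = 0, u = 0; when r = 2, u = 6.
The integral becomes ∫ sin(u) du from 0 to 6, with antiderivative -cos(u).
Back in r: F(r) = -cos(3*r).
Then F(2) - F(0) = (-cos(6)) - (-1) = 1 - cos(6).

1 - cos(6)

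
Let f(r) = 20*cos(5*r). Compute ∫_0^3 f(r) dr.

Let u = 5*r, so du = 5 dr. When r = 0, u = 0; when r = 3, u = 15.
The integral becomes 4·∫ cos(u) du from 0 to 15, with antiderivative 4*sin(u).
Back in r: F(r) = 4*sin(5*r).
Then F(3) - F(0) = (4*sin(15)) - (0) = 4*sin(15).

4*sin(15)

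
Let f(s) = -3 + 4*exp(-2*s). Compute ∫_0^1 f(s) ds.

-1 - 2*exp(-2)

An antiderivative is F(s) = -3*s - 2*exp(-2*s).
Then F(1) - F(0) = (-3 - 2*exp(-2)) - (-2) = -1 - 2*exp(-2).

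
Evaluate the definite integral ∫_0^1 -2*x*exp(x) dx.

-2

Integrate by parts once (u = x, dv = -2*exp(x) dx).
An antiderivative is F(x) = (-2*x + 2)*exp(x).
Then F(1) - F(0) = (0) - (2) = -2.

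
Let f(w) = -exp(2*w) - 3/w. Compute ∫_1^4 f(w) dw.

An antiderivative is F(w) = -exp(2*w)/2 - 3*log(w).
Then F(4) - F(1) = (-exp(8)/2 - log(64)) - (-exp(2)/2) = -exp(8)/2 - log(64) + exp(2)/2.

-exp(8)/2 - log(64) + exp(2)/2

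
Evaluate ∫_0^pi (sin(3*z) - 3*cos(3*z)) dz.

An antiderivative is F(z) = -sin(3*z) - cos(3*z)/3.
Then F(pi) - F(0) = (1/3) - (-1/3) = 2/3.

2/3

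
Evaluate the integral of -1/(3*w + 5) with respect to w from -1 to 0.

-log(5)/3 + log(2)/3

An antiderivative is F(w) = -log(3*w + 5)/3.
Then F(0) - F(-1) = (-log(5)/3) - (-log(2)/3) = -log(5)/3 + log(2)/3.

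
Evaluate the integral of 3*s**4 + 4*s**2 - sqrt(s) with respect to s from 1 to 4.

By the power rule, an antiderivative is F(s) = 3*s**5/5 - 2*s**(3/2)/3 + 4*s**3/3.
Then F(4) - F(1) = (3472/5) - (19/15) = 10397/15.

10397/15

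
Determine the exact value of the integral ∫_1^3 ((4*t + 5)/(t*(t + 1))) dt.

-log(2) + 5*log(3)

Factor the denominator: t**2 + t = (t + 1)t.
Partial fractions: (4*t + 5)/(t*(t + 1)) = -1/(t + 1) + 5/t.
An antiderivative is F(t) = 5*log(t) - log(t + 1).
Then F(3) - F(1) = (-2*log(2) + 5*log(3)) - (-log(2)) = -log(2) + 5*log(3).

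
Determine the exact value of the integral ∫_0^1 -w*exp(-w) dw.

Integrate by parts once (u = w, dv = -exp(-w) dw).
An antiderivative is F(w) = (w + 1)*exp(-w).
Then F(1) - F(0) = (2*exp(-1)) - (1) = -1 + 2*exp(-1).

-1 + 2*exp(-1)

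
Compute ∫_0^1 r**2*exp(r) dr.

-2 + E

Integrate by parts twice (u = r^2, dv = exp(r) dr).
An antiderivative is F(r) = (r**2 - 2*r + 2)*exp(r).
Then F(1) - F(0) = (E) - (2) = -2 + E.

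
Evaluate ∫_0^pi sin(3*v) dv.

An antiderivative is F(v) = -cos(3*v)/3.
Then F(pi) - F(0) = (1/3) - (-1/3) = 2/3.

2/3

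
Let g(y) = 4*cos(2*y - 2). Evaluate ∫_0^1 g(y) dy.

Let u = 2*y - 2, so du = 2 dy. When y = 0, u = -2; when y = 1, u = 0.
The integral becomes 2·∫ cos(u) du from -2 to 0, with antiderivative 2*sin(u).
Back in y: F(y) = 2*sin(2*y - 2).
Then F(1) - F(0) = (0) - (-2*sin(2)) = 2*sin(2).

2*sin(2)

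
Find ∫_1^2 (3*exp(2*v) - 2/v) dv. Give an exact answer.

-3*exp(2)/2 - log(4) + 3*exp(4)/2

An antiderivative is F(v) = 3*exp(2*v)/2 - 2*log(v).
Then F(2) - F(1) = (-log(4) + 3*exp(4)/2) - (3*exp(2)/2) = -3*exp(2)/2 - log(4) + 3*exp(4)/2.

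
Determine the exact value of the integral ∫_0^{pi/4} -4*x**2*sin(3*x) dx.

Integrate by parts twice (u = x^2, dv = -4*sin(3*x) dx).
An antiderivative is F(x) = 4*x**2*cos(3*x)/3 - 8*x*sin(3*x)/9 - 8*cos(3*x)/27.
Then F(pi/4) - F(0) = (sqrt(2)*(-9*pi**2 - 24*pi + 32)/216) - (-8/27) = -sqrt(2)*pi**2/24 - sqrt(2)*pi/9 + 4*sqrt(2)/27 + 8/27.

-sqrt(2)*pi**2/24 - sqrt(2)*pi/9 + 4*sqrt(2)/27 + 8/27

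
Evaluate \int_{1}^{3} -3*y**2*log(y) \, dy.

Integrate by parts once (u = ln y, dv = -3*y**2 dy).
An antiderivative is F(y) = -y**3*(3*log(y) - 1)/3.
Then F(3) - F(1) = (9 - 27*log(3)) - (1/3) = 26/3 - 27*log(3).

26/3 - 27*log(3)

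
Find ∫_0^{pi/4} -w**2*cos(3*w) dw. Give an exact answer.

sqrt(2)*(-9*pi**2 + 32 + 24*pi)/864

Integrate by parts twice (u = w^2, dv = -cos(3*w) dw).
An antiderivative is F(w) = -w**2*sin(3*w)/3 - 2*w*cos(3*w)/9 + 2*sin(3*w)/27.
Then F(pi/4) - F(0) = (sqrt(2)*(-9*pi**2 + 32 + 24*pi)/864) - (0) = sqrt(2)*(-9*pi**2 + 32 + 24*pi)/864.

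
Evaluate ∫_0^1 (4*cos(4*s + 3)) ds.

Let u = 4*s + 3, so du = 4 ds. When s = 0, u = 3; when s = 1, u = 7.
The integral becomes ∫ cos(u) du from 3 to 7, with antiderivative sin(u).
Back in s: F(s) = sin(4*s + 3).
Then F(1) - F(0) = (sin(7)) - (sin(3)) = -sin(3) + sin(7).

-sin(3) + sin(7)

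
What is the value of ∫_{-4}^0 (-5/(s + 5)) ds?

An antiderivative is F(s) = -5*log(s + 5).
Then F(0) - F(-4) = (-5*log(5)) - (0) = -5*log(5).

-5*log(5)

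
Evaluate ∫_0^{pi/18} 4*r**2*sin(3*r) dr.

Integrate by parts twice (u = r^2, dv = 4*sin(3*r) dr).
An antiderivative is F(r) = -4*r**2*cos(3*r)/3 + 8*r*sin(3*r)/9 + 8*cos(3*r)/27.
Then F(pi/18) - F(0) = (-sqrt(3)*pi**2/486 + 2*pi/81 + 4*sqrt(3)/27) - (8/27) = -8/27 - sqrt(3)*pi**2/486 + 2*pi/81 + 4*sqrt(3)/27.

-8/27 - sqrt(3)*pi**2/486 + 2*pi/81 + 4*sqrt(3)/27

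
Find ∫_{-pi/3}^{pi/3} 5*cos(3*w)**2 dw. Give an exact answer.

Use the identity cos^2(3*w) = (1 + cos(6*w))/2.
An antiderivative is F(w) = 5*w/2 + 5*sin(6*w)/12.
Then F(pi/3) - F(-pi/3) = (5*pi/6) - (-5*pi/6) = 5*pi/3.

5*pi/3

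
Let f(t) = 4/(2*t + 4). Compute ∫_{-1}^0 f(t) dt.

An antiderivative is F(t) = 2*log(2*t + 4).
Then F(0) - F(-1) = (log(16)) - (log(4)) = log(4).

log(4)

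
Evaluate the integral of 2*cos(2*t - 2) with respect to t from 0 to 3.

sin(4) + sin(2)

Let u = 2*t - 2, so du = 2 dt. When t = 0, u = -2; when t = 3, u = 4.
The integral becomes ∫ cos(u) du from -2 to 4, with antiderivative sin(u).
Back in t: F(t) = sin(2*t - 2).
Then F(3) - F(0) = (sin(4)) - (-sin(2)) = sin(4) + sin(2).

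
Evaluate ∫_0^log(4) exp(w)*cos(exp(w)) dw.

Let u = exp(w), so du = exp(w) dw. When w = 0, u = 1; when w = log(4), u = 4.
The integral becomes ∫ cos(u) du from 1 to 4, with antiderivative sin(u).
Back in w: F(w) = sin(exp(w)).
Then F(log(4)) - F(0) = (sin(4)) - (sin(1)) = -sin(1) + sin(4).

-sin(1) + sin(4)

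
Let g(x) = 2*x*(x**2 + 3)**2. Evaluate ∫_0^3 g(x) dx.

Let u = x**2 + 3, so du = 2*x dx. When x = 0, u = 3; when x = 3, u = 12.
The integral becomes ∫ u**2 du from 3 to 12, with antiderivative u**3/3.
Back in x: F(x) = (x**2 + 3)**3/3.
Then F(3) - F(0) = (576) - (9) = 567.

567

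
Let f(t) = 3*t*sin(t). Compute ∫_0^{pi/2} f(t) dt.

3

Integrate by parts once (u = t, dv = 3*sin(t) dt).
An antiderivative is F(t) = -3*t*cos(t) + 3*sin(t).
Then F(pi/2) - F(0) = (3) - (0) = 3.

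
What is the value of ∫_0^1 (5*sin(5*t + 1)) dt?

-cos(6) + cos(1)

Let u = 5*t + 1, so du = 5 dt. When t = 0, u = 1; when t = 1, u = 6.
The integral becomes ∫ sin(u) du from 1 to 6, with antiderivative -cos(u).
Back in t: F(t) = -cos(5*t + 1).
Then F(1) - F(0) = (-cos(6)) - (-cos(1)) = -cos(6) + cos(1).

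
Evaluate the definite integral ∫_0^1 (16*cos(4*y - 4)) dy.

Let u = 4*y - 4, so du = 4 dy. When y = 0, u = -4; when y = 1, u = 0.
The integral becomes 4·∫ cos(u) du from -4 to 0, with antiderivative 4*sin(u).
Back in y: F(y) = 4*sin(4*y - 4).
Then F(1) - F(0) = (0) - (-4*sin(4)) = 4*sin(4).

4*sin(4)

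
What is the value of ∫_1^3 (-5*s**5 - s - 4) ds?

-1856/3

By the power rule, an antiderivative is F(s) = -5*s**6/6 - s**2/2 - 4*s.
Then F(3) - F(1) = (-624) - (-16/3) = -1856/3.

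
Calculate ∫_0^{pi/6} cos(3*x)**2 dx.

pi/12

Use the identity cos^2(3*x) = (1 + cos(6*x))/2.
An antiderivative is F(x) = x/2 + sin(6*x)/12.
Then F(pi/6) - F(0) = (pi/12) - (0) = pi/12.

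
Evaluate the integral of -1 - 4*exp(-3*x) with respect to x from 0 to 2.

An antiderivative is F(x) = -x + 4*exp(-3*x)/3.
Then F(2) - F(0) = (-2 + 4*exp(-6)/3) - (4/3) = -10/3 + 4*exp(-6)/3.

-10/3 + 4*exp(-6)/3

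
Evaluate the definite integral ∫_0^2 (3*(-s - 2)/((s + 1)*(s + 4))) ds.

log(4/27)

Factor the denominator: s**2 + 5*s + 4 = (s + 4)(s + 1).
Partial fractions: 3*(-s - 2)/((s + 1)*(s + 4)) = -2/(s + 4) - 1/(s + 1).
An antiderivative is F(s) = -log(s + 1) - 2*log(s + 4).
Then F(2) - F(0) = (-3*log(3) - 2*log(2)) - (-log(16)) = log(4/27).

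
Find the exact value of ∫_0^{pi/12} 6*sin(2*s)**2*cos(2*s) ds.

Let u = sin(2*s), so du = 2*cos(2*s) ds. When s = 0, u = 0; when s = pi/12, u = 1/2.
The integral becomes 3·∫ u**2 du from 0 to 1/2, with antiderivative u**3.
Back in s: F(s) = sin(2*s)**3.
Then F(pi/12) - F(0) = (1/8) - (0) = 1/8.

1/8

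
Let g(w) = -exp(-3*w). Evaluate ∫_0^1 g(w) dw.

An antiderivative is F(w) = exp(-3*w)/3.
Then F(1) - F(0) = (exp(-3)/3) - (1/3) = (1 - exp(3))*exp(-3)/3.

(1 - exp(3))*exp(-3)/3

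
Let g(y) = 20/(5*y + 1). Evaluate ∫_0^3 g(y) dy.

16*log(2)

Let u = 5*y + 1, so du = 5 dy. When y = 0, u = 1; when y = 3, u = 16.
The integral becomes 4·∫ 1/u du from 1 to 16, with antiderivative 4*log(u).
Back in y: F(y) = 4*log(5*y + 1).
Then F(3) - F(0) = (16*log(2)) - (0) = 16*log(2).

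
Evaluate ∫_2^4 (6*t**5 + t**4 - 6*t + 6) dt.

21032/5

By the power rule, an antiderivative is F(t) = t**6 + t**5/5 - 3*t**2 + 6*t.
Then F(4) - F(2) = (21384/5) - (352/5) = 21032/5.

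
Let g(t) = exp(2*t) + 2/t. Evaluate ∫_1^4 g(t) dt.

-exp(2)/2 + log(16) + exp(8)/2

An antiderivative is F(t) = exp(2*t)/2 + 2*log(t).
Then F(4) - F(1) = (log(16) + exp(8)/2) - (exp(2)/2) = -exp(2)/2 + log(16) + exp(8)/2.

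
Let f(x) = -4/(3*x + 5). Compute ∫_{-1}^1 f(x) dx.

-8*log(2)/3

An antiderivative is F(x) = -4*log(3*x + 5)/3.
Then F(1) - F(-1) = (-log(16)) - (-4*log(2)/3) = -8*log(2)/3.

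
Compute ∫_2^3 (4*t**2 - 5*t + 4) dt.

By the power rule, an antiderivative is F(t) = 4*t**3/3 - 5*t**2/2 + 4*t.
Then F(3) - F(2) = (51/2) - (26/3) = 101/6.

101/6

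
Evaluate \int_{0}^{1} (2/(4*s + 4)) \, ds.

log(2)/2

An antiderivative is F(s) = log(4*s + 4)/2.
Then F(1) - F(0) = (3*log(2)/2) - (log(2)) = log(2)/2.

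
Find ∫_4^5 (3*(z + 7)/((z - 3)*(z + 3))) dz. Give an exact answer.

log(49/2)

Factor the denominator: z**2 - 9 = (z + 3)(z - 3).
Partial fractions: 3*(z + 7)/((z - 3)*(z + 3)) = -2/(z + 3) + 5/(z - 3).
An antiderivative is F(z) = 5*log(z - 3) - 2*log(z + 3).
Then F(5) - F(4) = (-log(2)) - (-log(49)) = log(49/2).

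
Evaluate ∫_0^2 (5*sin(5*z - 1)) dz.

Let u = 5*z - 1, so du = 5 dz. When z = 0, u = -1; when z = 2, u = 9.
The integral becomes ∫ sin(u) du from -1 to 9, with antiderivative -cos(u).
Back in z: F(z) = -cos(5*z - 1).
Then F(2) - F(0) = (-cos(9)) - (-cos(1)) = cos(1) - cos(9).

cos(1) - cos(9)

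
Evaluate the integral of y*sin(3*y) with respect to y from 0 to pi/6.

1/9

Integrate by parts once (u = y, dv = sin(3*y) dy).
An antiderivative is F(y) = -y*cos(3*y)/3 + sin(3*y)/9.
Then F(pi/6) - F(0) = (1/9) - (0) = 1/9.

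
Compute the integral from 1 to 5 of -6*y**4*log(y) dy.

Integrate by parts once (u = ln y, dv = -6*y**4 dy).
An antiderivative is F(y) = -6*y**5*(5*log(y) - 1)/25.
Then F(5) - F(1) = (750 - 3750*log(5)) - (6/25) = 18744/25 - 3750*log(5).

18744/25 - 3750*log(5)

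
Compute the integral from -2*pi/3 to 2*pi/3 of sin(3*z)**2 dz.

Use the identity sin^2(3*z) = (1 - cos(6*z))/2.
An antiderivative is F(z) = z/2 - sin(6*z)/12.
Then F(2*pi/3) - F(-2*pi/3) = (pi/3) - (-pi/3) = 2*pi/3.

2*pi/3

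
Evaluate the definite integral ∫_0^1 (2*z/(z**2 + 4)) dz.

log(5/4)

Let u = z**2 + 4, so du = 2*z dz. When z = 0, u = 4; when z = 1, u = 5.
The integral becomes ∫ 1/u du from 4 to 5, with antiderivative log(u).
Back in z: F(z) = log(z**2 + 4).
Then F(1) - F(0) = (log(5)) - (log(4)) = log(5/4).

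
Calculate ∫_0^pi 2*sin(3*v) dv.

An antiderivative is F(v) = -2*cos(3*v)/3.
Then F(pi) - F(0) = (2/3) - (-2/3) = 4/3.

4/3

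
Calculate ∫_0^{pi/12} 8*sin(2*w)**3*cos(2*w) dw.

1/16

Let u = sin(2*w), so du = 2*cos(2*w) dw. When w = 0, u = 0; when w = pi/12, u = 1/2.
The integral becomes 4·∫ u**3 du from 0 to 1/2, with antiderivative u**4.
Back in w: F(w) = sin(2*w)**4.
Then F(pi/12) - F(0) = (1/16) - (0) = 1/16.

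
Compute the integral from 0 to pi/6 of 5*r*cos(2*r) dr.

-5/8 + 5*sqrt(3)*pi/24

Integrate by parts once (u = r, dv = 5*cos(2*r) dr).
An antiderivative is F(r) = 5*r*sin(2*r)/2 + 5*cos(2*r)/4.
Then F(pi/6) - F(0) = (5/8 + 5*sqrt(3)*pi/24) - (5/4) = -5/8 + 5*sqrt(3)*pi/24.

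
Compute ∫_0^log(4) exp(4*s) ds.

Let u = exp(s), so du = exp(s) ds. When s = 0, u = 1; when s = log(4), u = 4.
The integral becomes ∫ u**3 du from 1 to 4, with antiderivative u**4/4.
Back in s: F(s) = exp(4*s)/4.
Then F(log(4)) - F(0) = (64) - (1/4) = 255/4.

255/4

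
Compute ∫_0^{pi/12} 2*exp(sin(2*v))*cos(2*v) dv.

-1 + exp(1/2)

Let u = sin(2*v), so du = 2*cos(2*v) dv. When v = 0, u = 0; when v = pi/12, u = 1/2.
The integral becomes ∫ exp(u) du from 0 to 1/2, with antiderivative exp(u).
Back in v: F(v) = exp(sin(2*v)).
Then F(pi/12) - F(0) = (exp(1/2)) - (1) = -1 + exp(1/2).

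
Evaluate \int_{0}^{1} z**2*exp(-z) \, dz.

Integrate by parts twice (u = z^2, dv = exp(-z) dz).
An antiderivative is F(z) = (-z**2 - 2*z - 2)*exp(-z).
Then F(1) - F(0) = (-5*exp(-1)) - (-2) = 2 - 5*exp(-1).

2 - 5*exp(-1)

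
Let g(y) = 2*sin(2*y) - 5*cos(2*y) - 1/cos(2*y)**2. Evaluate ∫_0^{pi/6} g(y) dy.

An antiderivative is F(y) = -5*sin(2*y)/2 - cos(2*y) - tan(2*y)/2.
Then F(pi/6) - F(0) = (-7*sqrt(3)/4 - 1/2) - (-1) = 1/2 - 7*sqrt(3)/4.

1/2 - 7*sqrt(3)/4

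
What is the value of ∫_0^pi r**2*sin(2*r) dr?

Integrate by parts twice (u = r^2, dv = sin(2*r) dr).
An antiderivative is F(r) = -r**2*cos(2*r)/2 + r*sin(2*r)/2 + cos(2*r)/4.
Then F(pi) - F(0) = (1/4 - pi**2/2) - (1/4) = -pi**2/2.

-pi**2/2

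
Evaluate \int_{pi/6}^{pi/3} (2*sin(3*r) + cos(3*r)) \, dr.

1/3

An antiderivative is F(r) = sin(3*r)/3 - 2*cos(3*r)/3.
Then F(pi/3) - F(pi/6) = (2/3) - (1/3) = 1/3.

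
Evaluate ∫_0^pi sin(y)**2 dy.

Use the identity sin^2(y) = (1 - cos(2*y))/2.
An antiderivative is F(y) = y/2 - sin(2*y)/4.
Then F(pi) - F(0) = (pi/2) - (0) = pi/2.

pi/2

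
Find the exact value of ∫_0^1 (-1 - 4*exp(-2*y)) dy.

An antiderivative is F(y) = -y + 2*exp(-2*y).
Then F(1) - F(0) = (-1 + 2*exp(-2)) - (2) = -3 + 2*exp(-2).

-3 + 2*exp(-2)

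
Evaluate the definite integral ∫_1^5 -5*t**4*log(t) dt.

Integrate by parts once (u = ln t, dv = -5*t**4 dt).
An antiderivative is F(t) = -t**5*(5*log(t) - 1)/5.
Then F(5) - F(1) = (625 - 3125*log(5)) - (1/5) = 3124/5 - 3125*log(5).

3124/5 - 3125*log(5)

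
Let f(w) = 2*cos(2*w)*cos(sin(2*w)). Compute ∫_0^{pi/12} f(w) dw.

Let u = sin(2*w), so du = 2*cos(2*w) dw. When w = 0, u = 0; when w = pi/12, u = 1/2.
The integral becomes ∫ cos(u) du from 0 to 1/2, with antiderivative sin(u).
Back in w: F(w) = sin(sin(2*w)).
Then F(pi/12) - F(0) = (sin(1/2)) - (0) = sin(1/2).

sin(1/2)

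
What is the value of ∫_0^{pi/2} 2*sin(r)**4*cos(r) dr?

Let u = sin(r), so du = cos(r) dr. When r = 0, u = 0; when r = pi/2, u = 1.
The integral becomes 2·∫ u**4 du from 0 to 1, with antiderivative 2*u**5/5.
Back in r: F(r) = 2*sin(r)**5/5.
Then F(pi/2) - F(0) = (2/5) - (0) = 2/5.

2/5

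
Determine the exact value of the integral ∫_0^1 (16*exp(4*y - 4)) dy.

Let u = 4*y - 4, so du = 4 dy. When y = 0, u = -4; when y = 1, u = 0.
The integral becomes 4·∫ exp(u) du from -4 to 0, with antiderivative 4*exp(u).
Back in y: F(y) = 4*exp(4*y - 4).
Then F(1) - F(0) = (4) - (4*exp(-4)) = 4 - 4*exp(-4).

4 - 4*exp(-4)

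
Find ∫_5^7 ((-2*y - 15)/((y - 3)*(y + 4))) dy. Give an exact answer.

log(11/72)

Factor the denominator: y**2 + y - 12 = (y + 4)(y - 3).
Partial fractions: (-2*y - 15)/((y - 3)*(y + 4)) = 1/(y + 4) - 3/(y - 3).
An antiderivative is F(y) = -3*log(y - 3) + log(y + 4).
Then F(7) - F(5) = (log(11/64)) - (log(9/8)) = log(11/72).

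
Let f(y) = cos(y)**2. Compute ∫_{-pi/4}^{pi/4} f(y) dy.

Use the identity cos^2(y) = (1 + cos(2*y))/2.
An antiderivative is F(y) = y/2 + sin(2*y)/4.
Then F(pi/4) - F(-pi/4) = (1/4 + pi/8) - (-pi/8 - 1/4) = 1/2 + pi/4.

1/2 + pi/4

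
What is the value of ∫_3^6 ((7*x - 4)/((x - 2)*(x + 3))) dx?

Factor the denominator: x**2 + x - 6 = (x + 3)(x - 2).
Partial fractions: (7*x - 4)/((x - 2)*(x + 3)) = 5/(x + 3) + 2/(x - 2).
An antiderivative is F(x) = 2*log(x - 2) + 5*log(x + 3).
Then F(6) - F(3) = (4*log(2) + 10*log(3)) - (5*log(2) + 5*log(3)) = -log(2) + 5*log(3).

-log(2) + 5*log(3)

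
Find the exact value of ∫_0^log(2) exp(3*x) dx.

Let u = exp(x), so du = exp(x) dx. When x = 0, u = 1; when x = log(2), u = 2.
The integral becomes ∫ u**2 du from 1 to 2, with antiderivative u**3/3.
Back in x: F(x) = exp(3*x)/3.
Then F(log(2)) - F(0) = (8/3) - (1/3) = 7/3.

7/3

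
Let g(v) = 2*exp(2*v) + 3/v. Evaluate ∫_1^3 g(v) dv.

An antiderivative is F(v) = exp(2*v) + 3*log(v).
Then F(3) - F(1) = (log(27) + exp(6)) - (exp(2)) = -exp(2) + log(27) + exp(6).

-exp(2) + log(27) + exp(6)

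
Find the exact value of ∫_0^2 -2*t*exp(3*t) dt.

Integrate by parts once (u = t, dv = -2*exp(3*t) dt).
An antiderivative is F(t) = (-6*t + 2)*exp(3*t)/9.
Then F(2) - F(0) = (-10*exp(6)/9) - (2/9) = -10*exp(6)/9 - 2/9.

-10*exp(6)/9 - 2/9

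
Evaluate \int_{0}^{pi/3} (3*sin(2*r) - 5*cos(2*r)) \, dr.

9/4 - 5*sqrt(3)/4

An antiderivative is F(r) = -5*sin(2*r)/2 - 3*cos(2*r)/2.
Then F(pi/3) - F(0) = (3/4 - 5*sqrt(3)/4) - (-3/2) = 9/4 - 5*sqrt(3)/4.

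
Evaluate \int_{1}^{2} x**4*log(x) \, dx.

-31/25 + 32*log(2)/5

Integrate by parts once (u = ln x, dv = x**4 dx).
An antiderivative is F(x) = x**5*(5*log(x) - 1)/25.
Then F(2) - F(1) = (-32/25 + 32*log(2)/5) - (-1/25) = -31/25 + 32*log(2)/5.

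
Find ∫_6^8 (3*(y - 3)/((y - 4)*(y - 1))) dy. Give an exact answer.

Factor the denominator: y**2 - 5*y + 4 = (y - 1)(y - 4).
Partial fractions: 3*(y - 3)/((y - 4)*(y - 1)) = 2/(y - 1) + 1/(y - 4).
An antiderivative is F(y) = log(y - 4) + 2*log(y - 1).
Then F(8) - F(6) = (2*log(2) + 2*log(7)) - (log(50)) = log(98/25).

log(98/25)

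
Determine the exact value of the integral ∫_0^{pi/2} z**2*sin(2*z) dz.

-1/2 + pi**2/8

Integrate by parts twice (u = z^2, dv = sin(2*z) dz).
An antiderivative is F(z) = -z**2*cos(2*z)/2 + z*sin(2*z)/2 + cos(2*z)/4.
Then F(pi/2) - F(0) = (-1/4 + pi**2/8) - (1/4) = -1/2 + pi**2/8.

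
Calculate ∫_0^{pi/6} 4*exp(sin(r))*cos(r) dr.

-4 + 4*exp(1/2)

Let u = sin(r), so du = cos(r) dr. When r = 0, u = 0; when r = pi/6, u = 1/2.
The integral becomes 4·∫ exp(u) du from 0 to 1/2, with antiderivative 4*exp(u).
Back in r: F(r) = 4*exp(sin(r)).
Then F(pi/6) - F(0) = (4*exp(1/2)) - (4) = -4 + 4*exp(1/2).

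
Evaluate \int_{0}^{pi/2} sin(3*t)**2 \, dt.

pi/4

Use the identity sin^2(3*t) = (1 - cos(6*t))/2.
An antiderivative is F(t) = t/2 - sin(6*t)/12.
Then F(pi/2) - F(0) = (pi/4) - (0) = pi/4.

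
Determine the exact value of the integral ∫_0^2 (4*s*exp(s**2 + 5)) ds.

-2*(1 - exp(4))*exp(5)

Let u = s**2 + 5, so du = 2*s ds. When s = 0, u = 5; when s = 2, u = 9.
The integral becomes 2·∫ exp(u) du from 5 to 9, with antiderivative 2*exp(u).
Back in s: F(s) = 2*exp(s**2 + 5).
Then F(2) - F(0) = (2*exp(9)) - (2*exp(5)) = -2*(1 - exp(4))*exp(5).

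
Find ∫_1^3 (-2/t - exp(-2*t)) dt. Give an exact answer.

An antiderivative is F(t) = -2*log(t) + exp(-2*t)/2.
Then F(3) - F(1) = (-2*log(3) + exp(-6)/2) - (exp(-2)/2) = (-4*exp(6)*log(3) - exp(4) + 1)*exp(-6)/2.

(-4*exp(6)*log(3) - exp(4) + 1)*exp(-6)/2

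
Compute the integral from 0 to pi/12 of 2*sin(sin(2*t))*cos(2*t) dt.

Let u = sin(2*t), so du = 2*cos(2*t) dt. When t = 0, u = 0; when t = pi/12, u = 1/2.
The integral becomes ∫ sin(u) du from 0 to 1/2, with antiderivative -cos(u).
Back in t: F(t) = -cos(sin(2*t)).
Then F(pi/12) - F(0) = (-cos(1/2)) - (-1) = 1 - cos(1/2).

1 - cos(1/2)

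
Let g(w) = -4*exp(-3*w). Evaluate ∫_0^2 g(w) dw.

-4/3 + 4*exp(-6)/3

An antiderivative is F(w) = 4*exp(-3*w)/3.
Then F(2) - F(0) = (4*exp(-6)/3) - (4/3) = -4/3 + 4*exp(-6)/3.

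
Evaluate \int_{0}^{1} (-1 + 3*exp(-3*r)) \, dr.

-exp(-3)

An antiderivative is F(r) = -r - exp(-3*r).
Then F(1) - F(0) = (-1 - exp(-3)) - (-1) = -exp(-3).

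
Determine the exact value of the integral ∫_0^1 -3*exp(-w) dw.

-3 + 3*exp(-1)

An antiderivative is F(w) = 3*exp(-w).
Then F(1) - F(0) = (3*exp(-1)) - (3) = -3 + 3*exp(-1).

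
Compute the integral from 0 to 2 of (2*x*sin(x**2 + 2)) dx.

-cos(6) + cos(2)

Let u = x**2 + 2, so du = 2*x dx. When x = 0, u = 2; when x = 2, u = 6.
The integral becomes ∫ sin(u) du from 2 to 6, with antiderivative -cos(u).
Back in x: F(x) = -cos(x**2 + 2).
Then F(2) - F(0) = (-cos(6)) - (-cos(2)) = -cos(6) + cos(2).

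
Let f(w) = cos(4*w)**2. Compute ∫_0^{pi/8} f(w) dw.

pi/16

Use the identity cos^2(4*w) = (1 + cos(8*w))/2.
An antiderivative is F(w) = w/2 + sin(8*w)/16.
Then F(pi/8) - F(0) = (pi/16) - (0) = pi/16.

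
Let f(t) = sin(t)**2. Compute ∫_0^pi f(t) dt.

Use the identity sin^2(t) = (1 - cos(2*t))/2.
An antiderivative is F(t) = t/2 - sin(2*t)/4.
Then F(pi) - F(0) = (pi/2) - (0) = pi/2.

pi/2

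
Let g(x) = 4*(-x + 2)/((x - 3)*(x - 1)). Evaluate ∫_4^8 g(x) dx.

-2*log(7) - 2*log(5) + 2*log(3)

Factor the denominator: x**2 - 4*x + 3 = (x - 1)(x - 3).
Partial fractions: 4*(-x + 2)/((x - 3)*(x - 1)) = -2/(x - 1) - 2/(x - 3).
An antiderivative is F(x) = -2*log(x - 3) - 2*log(x - 1).
Then F(8) - F(4) = (-2*log(7) - 2*log(5)) - (-log(9)) = -2*log(7) - 2*log(5) + 2*log(3).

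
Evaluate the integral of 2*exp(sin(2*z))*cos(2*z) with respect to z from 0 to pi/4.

-1 + E

Let u = sin(2*z), so du = 2*cos(2*z) dz. When z = 0, u = 0; when z = pi/4, u = 1.
The integral becomes ∫ exp(u) du from 0 to 1, with antiderivative exp(u).
Back in z: F(z) = exp(sin(2*z)).
Then F(pi/4) - F(0) = (E) - (1) = -1 + E.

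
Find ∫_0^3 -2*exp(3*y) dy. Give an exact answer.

2/3 - 2*exp(9)/3

An antiderivative is F(y) = -2*exp(3*y)/3.
Then F(3) - F(0) = (-2*exp(9)/3) - (-2/3) = 2/3 - 2*exp(9)/3.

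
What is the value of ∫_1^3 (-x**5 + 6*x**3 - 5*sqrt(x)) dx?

By the power rule, an antiderivative is F(x) = -x**6/6 + 3*x**4/2 - 10*x**(3/2)/3.
Then F(3) - F(1) = (-10*sqrt(3)) - (-2) = 2 - 10*sqrt(3).

2 - 10*sqrt(3)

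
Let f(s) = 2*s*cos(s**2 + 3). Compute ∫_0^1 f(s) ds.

Let u = s**2 + 3, so du = 2*s ds. When s = 0, u = 3; when s = 1, u = 4.
The integral becomes ∫ cos(u) du from 3 to 4, with antiderivative sin(u).
Back in s: F(s) = sin(s**2 + 3).
Then F(1) - F(0) = (sin(4)) - (sin(3)) = sin(4) - sin(3).

sin(4) - sin(3)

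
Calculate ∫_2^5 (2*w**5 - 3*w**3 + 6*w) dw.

19173/4

By the power rule, an antiderivative is F(w) = w**6/3 - 3*w**4/4 + 3*w**2.
Then F(5) - F(2) = (57775/12) - (64/3) = 19173/4.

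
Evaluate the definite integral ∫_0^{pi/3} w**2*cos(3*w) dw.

-2*pi/27

Integrate by parts twice (u = w^2, dv = cos(3*w) dw).
An antiderivative is F(w) = w**2*sin(3*w)/3 + 2*w*cos(3*w)/9 - 2*sin(3*w)/27.
Then F(pi/3) - F(0) = (-2*pi/27) - (0) = -2*pi/27.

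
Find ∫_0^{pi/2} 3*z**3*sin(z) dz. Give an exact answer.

-18 + 9*pi**2/4

Integrate by parts 3 times (u = z^3, dv = 3*sin(z) dz).
An antiderivative is F(z) = -3*z**3*cos(z) + 9*z**2*sin(z) + 18*z*cos(z) - 18*sin(z).
Then F(pi/2) - F(0) = (-18 + 9*pi**2/4) - (0) = -18 + 9*pi**2/4.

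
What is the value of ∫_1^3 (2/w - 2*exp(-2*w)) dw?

-exp(-2) + exp(-6) + 2*log(3)

An antiderivative is F(w) = 2*log(w) + exp(-2*w).
Then F(3) - F(1) = (exp(-6) + 2*log(3)) - (exp(-2)) = -exp(-2) + exp(-6) + 2*log(3).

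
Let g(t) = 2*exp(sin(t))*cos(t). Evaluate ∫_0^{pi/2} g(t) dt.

Let u = sin(t), so du = cos(t) dt. When t = 0, u = 0; when t = pi/2, u = 1.
The integral becomes 2·∫ exp(u) du from 0 to 1, with antiderivative 2*exp(u).
Back in t: F(t) = 2*exp(sin(t)).
Then F(pi/2) - F(0) = (2*E) - (2) = -2 + 2*E.

-2 + 2*E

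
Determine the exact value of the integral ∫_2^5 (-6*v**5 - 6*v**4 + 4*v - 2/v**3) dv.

By the power rule, an antiderivative is F(v) = -v**6 - 6*v**5/5 + 2*v**2 + v**(-2).
Then F(5) - F(2) = (-483124/25) - (-1883/20) = -1923081/100.

-1923081/100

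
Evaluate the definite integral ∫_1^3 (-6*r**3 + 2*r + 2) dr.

By the power rule, an antiderivative is F(r) = -3*r**4/2 + r**2 + 2*r.
Then F(3) - F(1) = (-213/2) - (3/2) = -108.

-108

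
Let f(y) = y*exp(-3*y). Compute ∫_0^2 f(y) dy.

Integrate by parts once (u = y, dv = exp(-3*y) dy).
An antiderivative is F(y) = (-3*y - 1)*exp(-3*y)/9.
Then F(2) - F(0) = (-7*exp(-6)/9) - (-1/9) = (-7 + exp(6))*exp(-6)/9.

(-7 + exp(6))*exp(-6)/9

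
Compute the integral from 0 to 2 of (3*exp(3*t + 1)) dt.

-exp(1) + exp(7)

Let u = 3*t + 1, so du = 3 dt. When t = 0, u = 1; when t = 2, u = 7.
The integral becomes ∫ exp(u) du from 1 to 7, with antiderivative exp(u).
Back in t: F(t) = exp(3*t + 1).
Then F(2) - F(0) = (exp(7)) - (exp(1)) = -exp(1) + exp(7).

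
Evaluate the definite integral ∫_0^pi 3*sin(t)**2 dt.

3*pi/2

Use the identity sin^2(t) = (1 - cos(2*t))/2.
An antiderivative is F(t) = 3*t/2 - 3*sin(2*t)/4.
Then F(pi) - F(0) = (3*pi/2) - (0) = 3*pi/2.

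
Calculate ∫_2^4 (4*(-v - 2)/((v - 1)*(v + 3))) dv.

-3*log(3) - log(7) + log(5)

Factor the denominator: v**2 + 2*v - 3 = (v + 3)(v - 1).
Partial fractions: 4*(-v - 2)/((v - 1)*(v + 3)) = -1/(v + 3) - 3/(v - 1).
An antiderivative is F(v) = -3*log(v - 1) - log(v + 3).
Then F(4) - F(2) = (-3*log(3) - log(7)) - (-log(5)) = -3*log(3) - log(7) + log(5).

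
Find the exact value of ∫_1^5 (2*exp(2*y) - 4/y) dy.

-exp(2) - 4*log(5) + exp(10)

An antiderivative is F(y) = exp(2*y) - 4*log(y).
Then F(5) - F(1) = (-4*log(5) + exp(10)) - (exp(2)) = -exp(2) - 4*log(5) + exp(10).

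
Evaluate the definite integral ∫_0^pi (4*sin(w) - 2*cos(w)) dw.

An antiderivative is F(w) = -2*sin(w) - 4*cos(w).
Then F(pi) - F(0) = (4) - (-4) = 8.

8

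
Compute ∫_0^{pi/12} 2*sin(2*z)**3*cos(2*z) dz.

Let u = sin(2*z), so du = 2*cos(2*z) dz. When z = 0, u = 0; when z = pi/12, u = 1/2.
The integral becomes ∫ u**3 du from 0 to 1/2, with antiderivative u**4/4.
Back in z: F(z) = sin(2*z)**4/4.
Then F(pi/12) - F(0) = (1/64) - (0) = 1/64.

1/64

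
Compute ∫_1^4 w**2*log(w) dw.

-7 + 128*log(2)/3

Integrate by parts once (u = ln w, dv = w**2 dw).
An antiderivative is F(w) = w**3*(3*log(w) - 1)/9.
Then F(4) - F(1) = (-64/9 + 128*log(2)/3) - (-1/9) = -7 + 128*log(2)/3.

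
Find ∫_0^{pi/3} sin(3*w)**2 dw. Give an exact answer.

pi/6

Use the identity sin^2(3*w) = (1 - cos(6*w))/2.
An antiderivative is F(w) = w/2 - sin(6*w)/12.
Then F(pi/3) - F(0) = (pi/6) - (0) = pi/6.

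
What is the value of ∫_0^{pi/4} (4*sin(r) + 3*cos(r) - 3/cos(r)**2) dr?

An antiderivative is F(r) = 3*sin(r) - 4*cos(r) - 3*tan(r).
Then F(pi/4) - F(0) = (-3 - sqrt(2)/2) - (-4) = 1 - sqrt(2)/2.

1 - sqrt(2)/2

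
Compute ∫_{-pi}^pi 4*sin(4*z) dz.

An antiderivative is F(z) = -cos(4*z).
Then F(pi) - F(-pi) = (-1) - (-1) = 0.

0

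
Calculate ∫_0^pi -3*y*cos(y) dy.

6

Integrate by parts once (u = y, dv = -3*cos(y) dy).
An antiderivative is F(y) = -3*y*sin(y) - 3*cos(y).
Then F(pi) - F(0) = (3) - (-3) = 6.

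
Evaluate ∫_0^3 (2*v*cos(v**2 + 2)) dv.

Let u = v**2 + 2, so du = 2*v dv. When v = 0, u = 2; when v = 3, u = 11.
The integral becomes ∫ cos(u) du from 2 to 11, with antiderivative sin(u).
Back in v: F(v) = sin(v**2 + 2).
Then F(3) - F(0) = (sin(11)) - (sin(2)) = sin(11) - sin(2).

sin(11) - sin(2)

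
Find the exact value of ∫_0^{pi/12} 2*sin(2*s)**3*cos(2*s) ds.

1/64

Let u = sin(2*s), so du = 2*cos(2*s) ds. When s = 0, u = 0; when s = pi/12, u = 1/2.
The integral becomes ∫ u**3 du from 0 to 1/2, with antiderivative u**4/4.
Back in s: F(s) = sin(2*s)**4/4.
Then F(pi/12) - F(0) = (1/64) - (0) = 1/64.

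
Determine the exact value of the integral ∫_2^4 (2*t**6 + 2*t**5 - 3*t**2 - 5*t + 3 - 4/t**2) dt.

41353/7

By the power rule, an antiderivative is F(t) = 2*t**7/7 + t**6/3 - t**3 - 5*t**2/2 + 3*t + 4/t.
Then F(4) - F(2) = (125065/21) - (1006/21) = 41353/7.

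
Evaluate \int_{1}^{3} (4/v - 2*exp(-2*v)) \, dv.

-exp(-2) + exp(-6) + 4*log(3)

An antiderivative is F(v) = 4*log(v) + exp(-2*v).
Then F(3) - F(1) = (exp(-6) + 4*log(3)) - (exp(-2)) = -exp(-2) + exp(-6) + 4*log(3).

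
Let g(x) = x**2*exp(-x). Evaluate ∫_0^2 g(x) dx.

2 - 10*exp(-2)

Integrate by parts twice (u = x^2, dv = exp(-x) dx).
An antiderivative is F(x) = (-x**2 - 2*x - 2)*exp(-x).
Then F(2) - F(0) = (-10*exp(-2)) - (-2) = 2 - 10*exp(-2).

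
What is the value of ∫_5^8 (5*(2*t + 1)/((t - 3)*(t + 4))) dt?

Factor the denominator: t**2 + t - 12 = (t + 4)(t - 3).
Partial fractions: 5*(2*t + 1)/((t - 3)*(t + 4)) = 5/(t + 4) + 5/(t - 3).
An antiderivative is F(t) = 5*log(t - 3) + 5*log(t + 4).
Then F(8) - F(5) = (5*log(3) + 10*log(2) + 5*log(5)) - (5*log(2) + 10*log(3)) = -5*log(3) + 5*log(2) + 5*log(5).

-5*log(3) + 5*log(2) + 5*log(5)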